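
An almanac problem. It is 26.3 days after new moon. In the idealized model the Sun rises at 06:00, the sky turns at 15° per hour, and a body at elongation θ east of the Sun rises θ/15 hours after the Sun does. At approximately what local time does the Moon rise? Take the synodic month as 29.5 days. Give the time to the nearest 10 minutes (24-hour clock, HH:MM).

03:20

Elongation θ = 360° × 26.3/29.5 ≈ 320.9°.
Delay after the Sun = 320.9° / (15°/h) ≈ 21.40 h.
06:00 + 21.397 h ≈ 03:24 → 03:20 to the nearest ten minutes.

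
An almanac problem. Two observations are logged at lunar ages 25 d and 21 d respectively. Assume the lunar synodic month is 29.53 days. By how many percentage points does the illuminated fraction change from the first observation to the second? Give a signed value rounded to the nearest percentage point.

+41 percentage points

θ₁ = 360° × 25/29.53 = 304.8°, f₁ = (1 − cos θ₁)/2 = 0.215.
θ₂ = 360° × 21/29.53 = 256.0°, f₂ = (1 − cos θ₂)/2 = 0.621.
Change = f₂ − f₁ = +0.406 → +41 percentage points.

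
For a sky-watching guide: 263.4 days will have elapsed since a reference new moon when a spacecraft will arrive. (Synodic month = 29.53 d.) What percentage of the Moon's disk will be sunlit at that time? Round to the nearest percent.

6%

263.4 d spans 8 complete synodic months (8 × 29.53 = 236.24 d) plus 27.16 d.
The Moon has covered 27.16/29.53 of its cycle, so θ ≈ 360° × 27.16/29.53 = 331.1°.
cos 331.1° = 0.876, so f = (1 − 0.876)/2 = 0.062, so 6%.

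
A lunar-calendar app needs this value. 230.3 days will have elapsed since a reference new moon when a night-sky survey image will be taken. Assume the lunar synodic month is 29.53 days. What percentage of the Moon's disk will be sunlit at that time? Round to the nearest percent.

Reduce mod P: 230.3 − 7×29.53 = 23.59 d into the current lunation.
Elongation θ = 360° × 23.59/29.53 ≈ 287.6°.
cos 287.6° = 0.302, so f = (1 − 0.302)/2 = 0.349, so 35%.

35%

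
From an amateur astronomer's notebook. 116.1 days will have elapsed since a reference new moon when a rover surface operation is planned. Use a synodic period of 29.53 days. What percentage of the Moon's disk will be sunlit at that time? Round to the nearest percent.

116.1 d spans 3 complete synodic months (3 × 29.53 = 88.59 d) plus 27.51 d.
The Moon has covered 27.51/29.53 of its cycle, so θ ≈ 360° × 27.51/29.53 = 335.4°.
Illuminated fraction = (1 − cos 335.4°)/2 = (1 − 0.909)/2 ≈ 0.045, so 5%.

5%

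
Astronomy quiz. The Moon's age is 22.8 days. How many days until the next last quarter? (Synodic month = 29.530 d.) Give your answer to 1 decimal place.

Last quarter occurs at elongation 270°, i.e. at age 29.530 × 270/360 = 22.148 d.
Already past this cycle's last quarter; the next is at 22.148 + 29.530 = 51.678 d, so 51.678 − 22.8 = 28.878 days.

28.9 days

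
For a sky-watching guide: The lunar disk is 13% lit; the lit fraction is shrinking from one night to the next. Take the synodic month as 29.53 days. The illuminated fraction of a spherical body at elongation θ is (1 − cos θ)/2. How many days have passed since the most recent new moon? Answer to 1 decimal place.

26.1 days

Invert f = (1 − cos θ)/2 to get cos θ = 1 − 2(0.13) = 0.740, hence θ₀ = arccos 0.740 = 42.3°.
A waning Moon lies in 180°–360°, so θ = 360° − 42.3° = 317.7°.
Age = 29.53 × 317.7°/360° ≈ 26.06 days.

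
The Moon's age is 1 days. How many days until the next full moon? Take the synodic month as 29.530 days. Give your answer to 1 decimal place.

13.8 days

Full moon occurs at elongation 180°, i.e. at age 29.530 × 180/360 = 14.765 d.
That is 14.765 − 1 = 13.765 days ahead.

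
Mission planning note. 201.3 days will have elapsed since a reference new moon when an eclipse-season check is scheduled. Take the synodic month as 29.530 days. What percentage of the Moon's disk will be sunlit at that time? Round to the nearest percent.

201.3 d spans 6 complete synodic months (6 × 29.530 = 177.18 d) plus 24.12 d.
Elongation θ = 360° × 24.12/29.530 ≈ 294.0°.
With cos θ = 0.407, the lit fraction is (1 − 0.407)/2 ≈ 0.296, so 30%.

30%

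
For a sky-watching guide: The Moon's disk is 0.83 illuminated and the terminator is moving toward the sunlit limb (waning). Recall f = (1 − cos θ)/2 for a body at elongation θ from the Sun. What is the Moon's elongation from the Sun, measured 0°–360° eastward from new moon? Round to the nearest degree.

From f = (1 − cos θ)/2: cos θ = 1 − 2×0.83 = -0.660; arccos → 131.3°.
Waning ⇒ past full, so θ = 360° − 131.3° = 228.7°.

229°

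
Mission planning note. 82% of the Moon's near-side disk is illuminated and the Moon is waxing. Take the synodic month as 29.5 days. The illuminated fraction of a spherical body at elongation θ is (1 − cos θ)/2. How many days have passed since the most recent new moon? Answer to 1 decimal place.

cos θ = 1 − 2f = -0.640, giving a principal value of 129.8°.
Waxing ⇒ before full, so θ = 129.8°.
Age = 29.5 × 129.8°/360° ≈ 10.64 days.

10.6 days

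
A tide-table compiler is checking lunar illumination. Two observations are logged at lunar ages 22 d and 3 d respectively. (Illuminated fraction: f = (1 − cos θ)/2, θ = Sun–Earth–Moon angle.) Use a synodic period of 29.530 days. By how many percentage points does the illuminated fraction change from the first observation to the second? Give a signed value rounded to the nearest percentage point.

θ₁ = 360° × 22/29.530 = 268.2°, f₁ = (1 − cos θ₁)/2 = 0.516.
θ₂ = 360° × 3/29.530 = 36.6°, f₂ = (1 − cos θ₂)/2 = 0.098.
Change = f₂ − f₁ = -0.417 → -42 percentage points.

-42 percentage points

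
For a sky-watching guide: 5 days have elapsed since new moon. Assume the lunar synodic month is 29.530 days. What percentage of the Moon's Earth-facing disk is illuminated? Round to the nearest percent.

26%

Elongation θ = 360° × 5/29.530 ≈ 61.0°.
Illuminated fraction = (1 − cos 61.0°)/2 = (1 − 0.485)/2 ≈ 0.257, so 26%.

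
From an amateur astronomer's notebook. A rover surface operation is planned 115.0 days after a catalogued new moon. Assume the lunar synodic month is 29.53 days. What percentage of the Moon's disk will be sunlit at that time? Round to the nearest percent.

11%

115.0/29.53 = 3.894 lunations, so 3 complete cycles and 26.41 d into the next.
The Moon has covered 26.41/29.53 of its cycle, so θ ≈ 360° × 26.41/29.53 = 322.0°.
cos 322.0° = 0.788, so f = (1 − 0.788)/2 = 0.106, so 11%.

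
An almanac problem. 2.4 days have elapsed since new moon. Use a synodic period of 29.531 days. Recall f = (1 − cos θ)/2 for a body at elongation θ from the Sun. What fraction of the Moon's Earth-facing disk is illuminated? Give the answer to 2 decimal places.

Elongation θ = 360° × 2.4/29.531 ≈ 29.3°.
cos 29.3° = 0.872, so f = (1 − 0.872)/2 = 0.064.

0.06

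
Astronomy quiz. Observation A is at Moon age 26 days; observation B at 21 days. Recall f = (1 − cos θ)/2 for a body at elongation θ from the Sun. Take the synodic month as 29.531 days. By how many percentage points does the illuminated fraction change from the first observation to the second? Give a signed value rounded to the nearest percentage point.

θ₁ = 360° × 26/29.531 = 317.0°, f₁ = (1 − cos θ₁)/2 = 0.135.
θ₂ = 360° × 21/29.531 = 256.0°, f₂ = (1 − cos θ₂)/2 = 0.621.
Change = f₂ − f₁ = +0.486 → +49 percentage points.

+49 pp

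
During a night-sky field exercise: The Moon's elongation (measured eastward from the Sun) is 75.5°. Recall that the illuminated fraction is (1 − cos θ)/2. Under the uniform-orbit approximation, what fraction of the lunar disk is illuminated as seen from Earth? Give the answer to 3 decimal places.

Half-versine of 75.5°: (1 − 0.250)/2 = 0.375.

0.375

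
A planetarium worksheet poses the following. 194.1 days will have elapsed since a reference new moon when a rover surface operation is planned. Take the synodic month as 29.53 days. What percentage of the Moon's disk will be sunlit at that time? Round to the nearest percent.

95%

194.1 d spans 6 complete synodic months (6 × 29.53 = 177.18 d) plus 16.92 d.
Elongation θ = 360° × 16.92/29.53 ≈ 206.3°.
With cos θ = (-0.897), the lit fraction is (1 − (-0.897))/2 ≈ 0.948, so 95%.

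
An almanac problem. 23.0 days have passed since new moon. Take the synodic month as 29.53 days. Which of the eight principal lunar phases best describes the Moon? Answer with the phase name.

θ ≈ 360° × 23.0/29.53 = 280°, which falls in the last quarter sector.

last quarter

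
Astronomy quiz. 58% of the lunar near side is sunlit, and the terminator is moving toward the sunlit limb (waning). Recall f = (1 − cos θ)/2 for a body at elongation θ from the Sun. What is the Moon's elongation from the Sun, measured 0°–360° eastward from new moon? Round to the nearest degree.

From f = (1 − cos θ)/2: cos θ = 1 − 2×0.58 = -0.160; arccos → 99.2°.
A waning Moon lies in 180°–360°, so θ = 360° − 99.2° = 260.8°.

261°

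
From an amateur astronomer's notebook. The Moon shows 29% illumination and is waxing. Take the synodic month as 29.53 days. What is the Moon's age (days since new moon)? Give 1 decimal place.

5.3 days

cos θ = 1 − 2f = 0.420, giving a principal value of 65.2°.
Waxing ⇒ before full, so θ = 65.2°.
Age = 29.53 × 65.2°/360° ≈ 5.35 days.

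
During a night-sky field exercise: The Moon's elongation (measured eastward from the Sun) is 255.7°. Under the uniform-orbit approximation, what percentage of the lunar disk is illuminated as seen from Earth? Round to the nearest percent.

cos 255.7° = (-0.247), so f = (1 − (-0.247))/2 = 0.623, i.e. 62%.

62%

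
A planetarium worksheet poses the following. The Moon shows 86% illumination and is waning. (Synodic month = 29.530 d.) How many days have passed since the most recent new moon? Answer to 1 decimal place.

18.4 days

cos θ = 1 − 2f = -0.720, giving a principal value of 136.1°.
Waning ⇒ past full, so θ = 360° − 136.1° = 223.9°.
At 360°/29.530 d per day, 223.9° corresponds to 18.37 days.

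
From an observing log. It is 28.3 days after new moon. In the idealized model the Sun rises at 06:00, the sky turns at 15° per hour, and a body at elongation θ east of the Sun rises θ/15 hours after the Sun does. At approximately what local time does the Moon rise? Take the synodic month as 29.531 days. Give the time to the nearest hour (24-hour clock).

05:00

Elongation θ = 360° × 28.3/29.531 ≈ 345.0°.
Delay after the Sun = 345.0° / (15°/h) ≈ 23.00 h.
06:00 + 23.00 h ≈ 05:00 → 05:00 to the nearest hour.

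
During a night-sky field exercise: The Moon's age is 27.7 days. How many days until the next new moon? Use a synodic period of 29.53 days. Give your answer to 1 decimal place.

The next new moon completes the synodic month: 29.53 − 27.7 = 1.830 days.

1.8 days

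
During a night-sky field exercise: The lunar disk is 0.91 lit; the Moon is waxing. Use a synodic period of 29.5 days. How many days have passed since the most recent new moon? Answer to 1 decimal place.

11.9 days

From f = (1 − cos θ)/2: cos θ = 1 − 2×0.91 = -0.820; arccos → 145.1°.
Before full moon the principal value applies: θ = 145.1°.
At 360°/29.5 d per day, 145.1° corresponds to 11.89 days.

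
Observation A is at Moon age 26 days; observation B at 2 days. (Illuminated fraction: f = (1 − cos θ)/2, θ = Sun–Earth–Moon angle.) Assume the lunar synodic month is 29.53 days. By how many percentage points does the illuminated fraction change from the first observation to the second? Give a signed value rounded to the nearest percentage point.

-9 percentage points

First observation: θ = 360°·26/29.53 = 317.0°, so f = 0.135.
Second observation: θ = 24.4°, f = 0.045.
Δf = 0.045 − 0.135 = -0.090, i.e. -9 pp.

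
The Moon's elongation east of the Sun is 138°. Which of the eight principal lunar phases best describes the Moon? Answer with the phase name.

waxing gibbous

The waxing gibbous sector spans roughly 112°–158°; 138° falls inside it.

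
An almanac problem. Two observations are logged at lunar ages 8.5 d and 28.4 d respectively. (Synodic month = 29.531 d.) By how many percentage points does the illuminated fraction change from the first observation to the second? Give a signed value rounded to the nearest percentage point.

-60 percentage points

First observation: θ = 360°·8.5/29.531 = 103.6°, so f = 0.618.
Second observation: θ = 346.2°, f = 0.014.
Δf = 0.014 − 0.618 = -0.603, i.e. -60 pp.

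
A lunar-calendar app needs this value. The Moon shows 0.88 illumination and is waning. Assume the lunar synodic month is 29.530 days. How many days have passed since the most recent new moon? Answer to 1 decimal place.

Invert f = (1 − cos θ)/2 to get cos θ = 1 − 2(0.88) = -0.760, hence θ₀ = arccos -0.760 = 139.5°.
Since the Moon is past full (waning), take the reflex angle: θ = 360° − 139.5° = 220.5°.
That fraction of the synodic month is 220.5/360 × 29.530 d ≈ 18.09 d.

18.1 days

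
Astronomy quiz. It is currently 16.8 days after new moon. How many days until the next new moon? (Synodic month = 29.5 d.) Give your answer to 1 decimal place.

12.7 days

The next new moon completes the synodic month: 29.5 − 16.8 = 12.700 days.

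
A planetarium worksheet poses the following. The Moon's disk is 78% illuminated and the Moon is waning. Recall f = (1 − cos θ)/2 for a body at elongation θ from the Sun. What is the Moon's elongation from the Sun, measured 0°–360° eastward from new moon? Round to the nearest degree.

Invert f = (1 − cos θ)/2 to get cos θ = 1 − 2(0.78) = -0.560, hence θ₀ = arccos -0.560 = 124.1°.
Since the Moon is past full (waning), take the reflex angle: θ = 360° − 124.1° = 235.9°.

236°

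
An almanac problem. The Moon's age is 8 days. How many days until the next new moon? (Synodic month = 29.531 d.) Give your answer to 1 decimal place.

One full lunation from the last new moon is 29.531 d; remaining = 29.531 − 8 = 21.531 d.

21.5 days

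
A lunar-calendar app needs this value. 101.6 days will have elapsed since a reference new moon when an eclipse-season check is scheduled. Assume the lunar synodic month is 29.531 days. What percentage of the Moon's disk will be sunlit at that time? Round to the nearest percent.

97%

101.6/29.531 = 3.440 lunations, so 3 complete cycles and 13.01 d into the next.
Phase angle: θ = 360°·(13.01 d)/(29.531 d) = 158.6°.
Illuminated fraction = (1 − cos 158.6°)/2 = (1 − (-0.931))/2 ≈ 0.965, so 97%.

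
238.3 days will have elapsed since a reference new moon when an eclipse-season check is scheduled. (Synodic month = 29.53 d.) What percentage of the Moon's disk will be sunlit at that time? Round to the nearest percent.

238.3 d spans 8 complete synodic months (8 × 29.53 = 236.24 d) plus 2.06 d.
The Moon has covered 2.06/29.53 of its cycle, so θ ≈ 360° × 2.06/29.53 = 25.1°.
cos 25.1° = 0.905, so f = (1 − 0.905)/2 = 0.047, so 5%.

5%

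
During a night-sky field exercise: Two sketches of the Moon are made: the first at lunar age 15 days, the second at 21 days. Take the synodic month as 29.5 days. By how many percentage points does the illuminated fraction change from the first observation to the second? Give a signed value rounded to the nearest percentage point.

-38 percentage points

First observation: θ = 360°·15/29.5 = 183.1°, so f = 0.999.
Second observation: θ = 256.3°, f = 0.619.
Δf = 0.619 − 0.999 = -0.381, i.e. -38 pp.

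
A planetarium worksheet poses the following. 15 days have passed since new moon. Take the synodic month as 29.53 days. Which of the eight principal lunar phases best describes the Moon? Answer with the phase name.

full moon

At 15/29.53 of the cycle, θ ≈ 183° — the full moon range.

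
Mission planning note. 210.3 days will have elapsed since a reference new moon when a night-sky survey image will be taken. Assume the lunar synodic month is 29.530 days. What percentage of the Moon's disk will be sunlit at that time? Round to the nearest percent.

14%

Reduce mod P: 210.3 − 7×29.530 = 3.59 d into the current lunation.
The Moon has covered 3.59/29.530 of its cycle, so θ ≈ 360° × 3.59/29.530 = 43.8°.
cos 43.8° = 0.722, so f = (1 − 0.722)/2 = 0.139, so 14%.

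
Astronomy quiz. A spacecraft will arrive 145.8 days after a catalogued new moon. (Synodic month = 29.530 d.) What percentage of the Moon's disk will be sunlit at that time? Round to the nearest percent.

145.8/29.530 = 4.937 lunations, so 4 complete cycles and 27.68 d into the next.
Phase angle: θ = 360°·(27.68 d)/(29.530 d) = 337.4°.
With cos θ = 0.924, the lit fraction is (1 − 0.924)/2 ≈ 0.038, so 4%.

4%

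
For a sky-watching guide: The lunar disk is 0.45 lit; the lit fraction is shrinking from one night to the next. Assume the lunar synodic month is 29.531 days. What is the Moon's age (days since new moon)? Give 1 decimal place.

22.6 days

From f = (1 − cos θ)/2: cos θ = 1 − 2×0.45 = 0.100; arccos → 84.3°.
Waning ⇒ past full, so θ = 360° − 84.3° = 275.7°.
Age = 29.531 × 275.7°/360° ≈ 22.62 days.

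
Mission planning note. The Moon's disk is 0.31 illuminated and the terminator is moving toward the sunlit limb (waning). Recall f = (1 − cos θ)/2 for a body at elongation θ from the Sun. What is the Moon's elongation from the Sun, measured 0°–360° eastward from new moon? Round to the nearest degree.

cos θ = 1 − 2f = 0.380, giving a principal value of 67.7°.
Since the Moon is past full (waning), take the reflex angle: θ = 360° − 67.7° = 292.3°.

292°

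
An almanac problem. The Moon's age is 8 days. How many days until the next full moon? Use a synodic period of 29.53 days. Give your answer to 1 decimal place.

Full moon occurs at elongation 180°, i.e. at age 29.53 × 180/360 = 14.765 d.
So 6.765 days remain (14.765 − 8).

6.8 days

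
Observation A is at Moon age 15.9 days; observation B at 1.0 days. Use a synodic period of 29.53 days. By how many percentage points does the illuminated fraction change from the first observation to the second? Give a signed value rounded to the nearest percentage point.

θ₁ = 360° × 15.9/29.53 = 193.8°, f₁ = (1 − cos θ₁)/2 = 0.985.
θ₂ = 360° × 1.0/29.53 = 12.2°, f₂ = (1 − cos θ₂)/2 = 0.011.
Change = f₂ − f₁ = -0.974 → -97 percentage points.

-97 percentage points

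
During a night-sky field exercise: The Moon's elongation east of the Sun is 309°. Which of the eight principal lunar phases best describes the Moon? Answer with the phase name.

The waning crescent sector spans roughly 292°–338°; 309° falls inside it.

waning crescent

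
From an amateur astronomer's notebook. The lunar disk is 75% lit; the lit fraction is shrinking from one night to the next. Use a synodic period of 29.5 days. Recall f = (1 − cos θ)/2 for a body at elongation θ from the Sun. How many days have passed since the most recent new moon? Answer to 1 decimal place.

Invert f = (1 − cos θ)/2 to get cos θ = 1 − 2(0.75) = -0.500, hence θ₀ = arccos -0.500 = 120.0°.
A waning Moon lies in 180°–360°, so θ = 360° − 120.0° = 240.0°.
At 360°/29.5 d per day, 240.0° corresponds to 19.67 days.

19.7 days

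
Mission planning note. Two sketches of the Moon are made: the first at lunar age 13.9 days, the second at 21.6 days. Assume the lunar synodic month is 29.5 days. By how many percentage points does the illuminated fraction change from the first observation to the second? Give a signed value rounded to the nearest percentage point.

-44 percentage points

First observation: θ = 360°·13.9/29.5 = 169.6°, so f = 0.992.
Second observation: θ = 263.6°, f = 0.556.
Δf = 0.556 − 0.992 = -0.436, i.e. -44 pp.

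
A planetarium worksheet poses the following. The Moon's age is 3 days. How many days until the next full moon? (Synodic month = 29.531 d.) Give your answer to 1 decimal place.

11.8 days

Full moon occurs at elongation 180°, i.e. at age 29.531 × 180/360 = 14.765 d.
That is 14.765 − 3 = 11.765 days ahead.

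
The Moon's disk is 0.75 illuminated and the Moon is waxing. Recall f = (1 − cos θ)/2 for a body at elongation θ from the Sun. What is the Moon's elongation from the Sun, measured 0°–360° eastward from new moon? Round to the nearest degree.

120°

cos θ = 1 − 2f = -0.500, giving a principal value of 120.0°.
Before full moon the principal value applies: θ = 120.0°.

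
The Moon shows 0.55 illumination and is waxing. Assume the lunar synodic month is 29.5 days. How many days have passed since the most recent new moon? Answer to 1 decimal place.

7.8 days

From f = (1 − cos θ)/2: cos θ = 1 − 2×0.55 = -0.100; arccos → 95.7°.
Waxing ⇒ before full, so θ = 95.7°.
Age = 29.5 × 95.7°/360° ≈ 7.85 days.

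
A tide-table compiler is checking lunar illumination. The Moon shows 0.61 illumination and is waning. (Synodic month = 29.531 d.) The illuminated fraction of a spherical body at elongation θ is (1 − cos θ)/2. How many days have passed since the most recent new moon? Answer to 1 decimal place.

21.1 days

cos θ = 1 − 2f = -0.220, giving a principal value of 102.7°.
A waning Moon lies in 180°–360°, so θ = 360° − 102.7° = 257.3°.
At 360°/29.531 d per day, 257.3° corresponds to 21.11 days.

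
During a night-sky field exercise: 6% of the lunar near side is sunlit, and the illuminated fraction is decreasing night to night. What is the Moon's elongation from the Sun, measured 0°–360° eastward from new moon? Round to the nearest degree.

cos θ = 1 − 2f = 0.880, giving a principal value of 28.4°.
Waning ⇒ past full, so θ = 360° − 28.4° = 331.6°.

332°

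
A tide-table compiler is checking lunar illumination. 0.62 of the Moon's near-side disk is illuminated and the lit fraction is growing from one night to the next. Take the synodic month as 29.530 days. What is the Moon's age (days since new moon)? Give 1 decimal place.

8.5 days

Invert f = (1 − cos θ)/2 to get cos θ = 1 − 2(0.62) = -0.240, hence θ₀ = arccos -0.240 = 103.9°.
Waxing ⇒ before full, so θ = 103.9°.
Age = 29.530 × 103.9°/360° ≈ 8.52 days.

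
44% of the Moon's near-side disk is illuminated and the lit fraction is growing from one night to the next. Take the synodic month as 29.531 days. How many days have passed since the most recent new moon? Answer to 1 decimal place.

Invert f = (1 − cos θ)/2 to get cos θ = 1 − 2(0.44) = 0.120, hence θ₀ = arccos 0.120 = 83.1°.
Before full moon the principal value applies: θ = 83.1°.
Age = 29.531 × 83.1°/360° ≈ 6.82 days.

6.8 days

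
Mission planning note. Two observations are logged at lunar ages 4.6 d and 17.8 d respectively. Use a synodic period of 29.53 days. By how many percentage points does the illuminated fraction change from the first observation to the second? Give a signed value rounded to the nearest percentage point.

θ₁ = 360° × 4.6/29.53 = 56.1°, f₁ = (1 − cos θ₁)/2 = 0.221.
θ₂ = 360° × 17.8/29.53 = 217.0°, f₂ = (1 − cos θ₂)/2 = 0.899.
Change = f₂ − f₁ = +0.678 → +68 percentage points.

+68 percentage points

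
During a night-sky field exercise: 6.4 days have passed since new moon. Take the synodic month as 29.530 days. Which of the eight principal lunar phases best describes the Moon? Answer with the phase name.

first quarter

At 6.4/29.530 of the cycle, θ ≈ 78° — the first quarter range.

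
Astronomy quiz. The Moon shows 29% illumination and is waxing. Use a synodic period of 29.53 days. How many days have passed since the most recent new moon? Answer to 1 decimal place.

cos θ = 1 − 2f = 0.420, giving a principal value of 65.2°.
The Moon is waxing (0°–180°), so θ = 65.2° directly.
At 360°/29.53 d per day, 65.2° corresponds to 5.35 days.

5.3 days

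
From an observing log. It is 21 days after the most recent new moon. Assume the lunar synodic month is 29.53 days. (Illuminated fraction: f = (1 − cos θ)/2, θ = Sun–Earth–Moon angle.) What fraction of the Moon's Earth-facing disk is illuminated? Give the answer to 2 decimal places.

0.62

The Moon has covered 21/29.53 of its cycle, so θ ≈ 360° × 21/29.53 = 256.0°.
With cos θ = (-0.242), the lit fraction is (1 − (-0.242))/2 ≈ 0.621.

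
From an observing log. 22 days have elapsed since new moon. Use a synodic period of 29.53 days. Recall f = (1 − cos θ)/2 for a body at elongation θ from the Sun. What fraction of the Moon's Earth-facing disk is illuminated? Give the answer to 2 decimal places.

0.52

The Moon has covered 22/29.53 of its cycle, so θ ≈ 360° × 22/29.53 = 268.2°.
cos 268.2° = (-0.031), so f = (1 − (-0.031))/2 = 0.516.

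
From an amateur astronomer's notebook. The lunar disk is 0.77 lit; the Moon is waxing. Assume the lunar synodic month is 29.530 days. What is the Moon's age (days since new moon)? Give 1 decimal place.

10.1 days

From f = (1 − cos θ)/2: cos θ = 1 − 2×0.77 = -0.540; arccos → 122.7°.
Waxing ⇒ before full, so θ = 122.7°.
That fraction of the synodic month is 122.7/360 × 29.530 d ≈ 10.06 d.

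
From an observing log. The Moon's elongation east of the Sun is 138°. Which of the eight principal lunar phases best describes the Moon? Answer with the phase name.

The waxing gibbous sector spans roughly 112°–158°; 138° falls inside it.

waxing gibbous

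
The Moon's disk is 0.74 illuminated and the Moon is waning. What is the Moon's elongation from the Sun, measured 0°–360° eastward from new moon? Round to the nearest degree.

From f = (1 − cos θ)/2: cos θ = 1 − 2×0.74 = -0.480; arccos → 118.7°.
Waning ⇒ past full, so θ = 360° − 118.7° = 241.3°.

241°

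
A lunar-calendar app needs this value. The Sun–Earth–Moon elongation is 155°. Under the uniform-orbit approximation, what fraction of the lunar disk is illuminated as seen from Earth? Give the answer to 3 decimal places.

f = (1 − cos 155°)/2 = (1 − (-0.906))/2 ≈ 0.953.

0.953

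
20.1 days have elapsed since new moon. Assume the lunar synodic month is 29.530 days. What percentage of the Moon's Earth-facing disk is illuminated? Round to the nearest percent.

The Moon has covered 20.1/29.530 of its cycle, so θ ≈ 360° × 20.1/29.530 = 245.0°.
With cos θ = (-0.422), the lit fraction is (1 − (-0.422))/2 ≈ 0.711, so 71%.

71%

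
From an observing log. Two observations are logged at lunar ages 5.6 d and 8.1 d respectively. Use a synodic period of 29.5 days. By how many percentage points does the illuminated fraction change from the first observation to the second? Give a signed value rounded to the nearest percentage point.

+26 pp

θ₁ = 360° × 5.6/29.5 = 68.3°, f₁ = (1 − cos θ₁)/2 = 0.315.
θ₂ = 360° × 8.1/29.5 = 98.8°, f₂ = (1 − cos θ₂)/2 = 0.577.
Change = f₂ − f₁ = +0.261 → +26 percentage points.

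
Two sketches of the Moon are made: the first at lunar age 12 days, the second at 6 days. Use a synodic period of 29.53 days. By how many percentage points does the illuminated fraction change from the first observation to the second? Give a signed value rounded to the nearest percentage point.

-56 pp

First observation: θ = 360°·12/29.53 = 146.3°, so f = 0.916.
Second observation: θ = 73.1°, f = 0.355.
Δf = 0.355 − 0.916 = -0.561, i.e. -56 pp.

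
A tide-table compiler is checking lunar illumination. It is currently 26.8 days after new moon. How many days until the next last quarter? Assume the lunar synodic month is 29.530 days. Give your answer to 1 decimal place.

24.9 days

Last quarter is 0.75 of the way through the cycle: age 0.75 × 29.530 = 22.148 d.
Already past this cycle's last quarter; the next is at 22.148 + 29.530 = 51.678 d, so 51.678 − 26.8 = 24.878 days.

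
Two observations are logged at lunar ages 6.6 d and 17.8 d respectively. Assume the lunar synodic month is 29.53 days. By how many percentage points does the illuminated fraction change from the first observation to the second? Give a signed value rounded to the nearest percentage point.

+48 pp

θ₁ = 360° × 6.6/29.53 = 80.5°, f₁ = (1 − cos θ₁)/2 = 0.417.
θ₂ = 360° × 17.8/29.53 = 217.0°, f₂ = (1 − cos θ₂)/2 = 0.899.
Change = f₂ − f₁ = +0.482 → +48 percentage points.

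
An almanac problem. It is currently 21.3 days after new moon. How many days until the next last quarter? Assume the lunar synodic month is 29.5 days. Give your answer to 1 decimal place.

Last quarter is 0.75 of the way through the cycle: age 0.75 × 29.5 = 22.125 d.
So 0.825 days remain (22.125 − 21.3).

0.8 days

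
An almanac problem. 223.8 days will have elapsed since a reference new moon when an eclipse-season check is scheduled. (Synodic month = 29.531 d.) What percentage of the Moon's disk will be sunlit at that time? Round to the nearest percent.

94%

Reduce mod P: 223.8 − 7×29.531 = 17.08 d into the current lunation.
Phase angle: θ = 360°·(17.08 d)/(29.531 d) = 208.3°.
Illuminated fraction = (1 − cos 208.3°)/2 = (1 − (-0.881))/2 ≈ 0.940, so 94%.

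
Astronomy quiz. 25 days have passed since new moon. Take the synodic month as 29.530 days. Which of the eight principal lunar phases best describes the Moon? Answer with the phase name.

At 25/29.530 of the cycle, θ ≈ 305° — the waning crescent range.

waning crescent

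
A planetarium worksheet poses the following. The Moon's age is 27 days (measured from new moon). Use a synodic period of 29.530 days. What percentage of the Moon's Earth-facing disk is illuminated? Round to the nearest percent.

Elongation θ = 360° × 27/29.530 ≈ 329.2°.
With cos θ = 0.859, the lit fraction is (1 − 0.859)/2 ≈ 0.071, so 7%.

7%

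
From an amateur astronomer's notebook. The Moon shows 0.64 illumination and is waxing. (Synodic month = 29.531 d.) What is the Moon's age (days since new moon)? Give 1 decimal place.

Invert f = (1 − cos θ)/2 to get cos θ = 1 − 2(0.64) = -0.280, hence θ₀ = arccos -0.280 = 106.3°.
The Moon is waxing (0°–180°), so θ = 106.3° directly.
At 360°/29.531 d per day, 106.3° corresponds to 8.72 days.

8.7 days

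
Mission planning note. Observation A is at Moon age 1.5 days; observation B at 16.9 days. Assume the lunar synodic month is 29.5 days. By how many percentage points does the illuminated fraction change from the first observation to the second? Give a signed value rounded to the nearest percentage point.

+92 percentage points

θ₁ = 360° × 1.5/29.5 = 18.3°, f₁ = (1 − cos θ₁)/2 = 0.025.
θ₂ = 360° × 16.9/29.5 = 206.2°, f₂ = (1 − cos θ₂)/2 = 0.948.
Change = f₂ − f₁ = +0.923 → +92 percentage points.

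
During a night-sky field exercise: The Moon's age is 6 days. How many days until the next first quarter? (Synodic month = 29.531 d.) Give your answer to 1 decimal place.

1.4 days

First quarter occurs at elongation 90°, i.e. at age 29.531 × 90/360 = 7.383 d.
That is 7.383 − 6 = 1.383 days ahead.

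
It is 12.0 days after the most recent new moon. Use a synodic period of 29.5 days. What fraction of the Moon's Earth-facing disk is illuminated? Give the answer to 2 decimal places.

The Moon has covered 12.0/29.5 of its cycle, so θ ≈ 360° × 12.0/29.5 = 146.4°.
cos 146.4° = (-0.833), so f = (1 − (-0.833))/2 = 0.917.

0.92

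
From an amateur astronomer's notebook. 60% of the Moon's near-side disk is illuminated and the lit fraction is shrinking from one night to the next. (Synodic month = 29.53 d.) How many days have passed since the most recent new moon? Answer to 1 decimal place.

Invert f = (1 − cos θ)/2 to get cos θ = 1 − 2(0.60) = -0.200, hence θ₀ = arccos -0.200 = 101.5°.
A waning Moon lies in 180°–360°, so θ = 360° − 101.5° = 258.5°.
Age = 29.53 × 258.5°/360° ≈ 21.20 days.

21.2 days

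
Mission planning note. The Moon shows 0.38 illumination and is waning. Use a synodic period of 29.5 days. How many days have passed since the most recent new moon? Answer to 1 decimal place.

cos θ = 1 − 2f = 0.240, giving a principal value of 76.1°.
A waning Moon lies in 180°–360°, so θ = 360° − 76.1° = 283.9°.
At 360°/29.5 d per day, 283.9° corresponds to 23.26 days.

23.3 days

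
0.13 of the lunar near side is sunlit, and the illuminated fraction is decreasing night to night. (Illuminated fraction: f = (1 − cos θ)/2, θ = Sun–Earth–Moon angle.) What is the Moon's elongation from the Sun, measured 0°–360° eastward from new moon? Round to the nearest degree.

318°

Invert f = (1 − cos θ)/2 to get cos θ = 1 − 2(0.13) = 0.740, hence θ₀ = arccos 0.740 = 42.3°.
Since the Moon is past full (waning), take the reflex angle: θ = 360° − 42.3° = 317.7°.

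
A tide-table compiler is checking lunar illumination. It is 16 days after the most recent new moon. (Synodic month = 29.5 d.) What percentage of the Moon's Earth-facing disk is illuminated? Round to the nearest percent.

98%

Phase angle: θ = 360°·(16 d)/(29.5 d) = 195.3°.
With cos θ = (-0.965), the lit fraction is (1 − (-0.965))/2 ≈ 0.982, so 98%.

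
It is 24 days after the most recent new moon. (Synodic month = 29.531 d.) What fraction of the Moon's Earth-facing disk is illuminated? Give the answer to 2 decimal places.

The Moon has covered 24/29.531 of its cycle, so θ ≈ 360° × 24/29.531 = 292.6°.
With cos θ = 0.384, the lit fraction is (1 − 0.384)/2 ≈ 0.308.

0.31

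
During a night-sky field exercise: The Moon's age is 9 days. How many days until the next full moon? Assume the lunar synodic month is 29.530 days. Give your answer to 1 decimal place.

Full moon occurs at elongation 180°, i.e. at age 29.530 × 180/360 = 14.765 d.
That is 14.765 − 9 = 5.765 days ahead.

5.8 days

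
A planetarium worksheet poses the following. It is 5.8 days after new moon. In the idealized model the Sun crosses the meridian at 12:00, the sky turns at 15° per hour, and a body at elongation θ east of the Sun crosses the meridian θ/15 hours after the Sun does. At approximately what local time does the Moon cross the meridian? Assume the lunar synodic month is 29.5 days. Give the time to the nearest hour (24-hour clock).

17:00

Phase angle: θ = 360°·(5.8 d)/(29.5 d) = 70.8°.
At 15° of sky rotation per hour, 70.8° corresponds to a 4.72 h lag.
12:00 + 4.72 h ≈ 16:43 → 17:00 to the nearest hour.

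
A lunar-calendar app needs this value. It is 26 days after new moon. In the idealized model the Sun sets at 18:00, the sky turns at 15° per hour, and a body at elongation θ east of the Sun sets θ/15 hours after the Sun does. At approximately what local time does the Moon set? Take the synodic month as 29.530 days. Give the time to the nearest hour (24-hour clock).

Elongation θ = 360° × 26/29.530 ≈ 317.0°.
The Moon trails the Sun by θ/15 = 317.0/15 ≈ 21.13 hours.
18:00 + 21.13 h ≈ 15:08 → 15:00 to the nearest hour.

15:00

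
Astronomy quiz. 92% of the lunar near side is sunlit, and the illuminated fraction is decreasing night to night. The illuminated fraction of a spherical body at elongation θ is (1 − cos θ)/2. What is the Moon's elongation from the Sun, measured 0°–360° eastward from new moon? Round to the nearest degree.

From f = (1 − cos θ)/2: cos θ = 1 − 2×0.92 = -0.840; arccos → 147.1°.
A waning Moon lies in 180°–360°, so θ = 360° − 147.1° = 212.9°.

213°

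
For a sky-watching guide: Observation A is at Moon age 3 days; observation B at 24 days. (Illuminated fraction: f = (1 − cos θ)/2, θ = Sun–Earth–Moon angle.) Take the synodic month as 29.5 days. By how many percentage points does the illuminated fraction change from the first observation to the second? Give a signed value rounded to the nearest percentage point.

+21 pp

θ₁ = 360° × 3/29.5 = 36.6°, f₁ = (1 − cos θ₁)/2 = 0.099.
θ₂ = 360° × 24/29.5 = 292.9°, f₂ = (1 − cos θ₂)/2 = 0.306.
Change = f₂ − f₁ = +0.207 → +21 percentage points.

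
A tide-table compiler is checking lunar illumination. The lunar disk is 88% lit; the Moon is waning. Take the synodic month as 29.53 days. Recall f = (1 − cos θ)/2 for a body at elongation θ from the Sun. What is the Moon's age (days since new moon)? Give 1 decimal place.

18.1 days

From f = (1 − cos θ)/2: cos θ = 1 − 2×0.88 = -0.760; arccos → 139.5°.
A waning Moon lies in 180°–360°, so θ = 360° − 139.5° = 220.5°.
That fraction of the synodic month is 220.5/360 × 29.53 d ≈ 18.09 d.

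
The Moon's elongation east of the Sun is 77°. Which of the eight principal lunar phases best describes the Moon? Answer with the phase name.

first quarter

77° lies in the first quarter sector of the 8-phase cycle.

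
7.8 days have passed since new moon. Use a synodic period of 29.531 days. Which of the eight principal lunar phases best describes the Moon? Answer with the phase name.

first quarter

At 7.8/29.531 of the cycle, θ ≈ 95° — the first quarter range.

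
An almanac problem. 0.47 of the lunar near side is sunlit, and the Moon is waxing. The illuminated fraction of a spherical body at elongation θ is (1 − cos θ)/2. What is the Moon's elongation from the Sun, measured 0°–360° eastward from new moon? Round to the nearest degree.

87°

cos θ = 1 − 2f = 0.060, giving a principal value of 86.6°.
Waxing ⇒ before full, so θ = 86.6°.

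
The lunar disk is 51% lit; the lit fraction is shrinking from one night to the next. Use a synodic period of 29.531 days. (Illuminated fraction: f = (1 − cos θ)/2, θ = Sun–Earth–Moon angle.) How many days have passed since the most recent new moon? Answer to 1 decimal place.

22.1 days

cos θ = 1 − 2f = -0.020, giving a principal value of 91.1°.
A waning Moon lies in 180°–360°, so θ = 360° − 91.1° = 268.9°.
At 360°/29.531 d per day, 268.9° corresponds to 22.05 days.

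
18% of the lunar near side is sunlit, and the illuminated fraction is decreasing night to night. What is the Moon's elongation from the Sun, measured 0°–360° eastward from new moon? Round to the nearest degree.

310°

cos θ = 1 − 2f = 0.640, giving a principal value of 50.2°.
Since the Moon is past full (waning), take the reflex angle: θ = 360° − 50.2° = 309.8°.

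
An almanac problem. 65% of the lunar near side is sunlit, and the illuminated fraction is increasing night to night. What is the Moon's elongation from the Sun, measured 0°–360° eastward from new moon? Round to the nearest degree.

107°

Invert f = (1 − cos θ)/2 to get cos θ = 1 − 2(0.65) = -0.300, hence θ₀ = arccos -0.300 = 107.5°.
Waxing ⇒ before full, so θ = 107.5°.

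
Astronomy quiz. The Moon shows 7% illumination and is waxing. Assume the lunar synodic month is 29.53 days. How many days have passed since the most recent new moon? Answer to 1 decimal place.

cos θ = 1 − 2f = 0.860, giving a principal value of 30.7°.
The Moon is waxing (0°–180°), so θ = 30.7° directly.
At 360°/29.53 d per day, 30.7° corresponds to 2.52 days.

2.5 days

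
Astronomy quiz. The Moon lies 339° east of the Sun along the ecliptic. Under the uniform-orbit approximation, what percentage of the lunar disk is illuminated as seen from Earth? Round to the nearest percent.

f = (1 − cos 339°)/2 = (1 − 0.934)/2 ≈ 0.033, i.e. 3%.

3%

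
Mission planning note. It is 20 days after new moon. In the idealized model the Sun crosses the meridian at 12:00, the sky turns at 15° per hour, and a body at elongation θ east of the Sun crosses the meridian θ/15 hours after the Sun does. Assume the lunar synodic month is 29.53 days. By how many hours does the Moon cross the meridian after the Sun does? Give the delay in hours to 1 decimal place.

16.3 h

Phase angle: θ = 360°·(20 d)/(29.53 d) = 243.8°.
Delay after the Sun = 243.8° / (15°/h) ≈ 16.25 h.
So the Moon crosses the meridian 16.25 h after the Sun.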